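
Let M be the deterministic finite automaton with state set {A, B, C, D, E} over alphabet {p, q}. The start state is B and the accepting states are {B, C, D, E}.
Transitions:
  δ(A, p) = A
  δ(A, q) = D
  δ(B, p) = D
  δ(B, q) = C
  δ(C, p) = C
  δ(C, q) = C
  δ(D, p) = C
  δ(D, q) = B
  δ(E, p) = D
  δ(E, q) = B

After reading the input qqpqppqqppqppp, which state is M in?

C

B --q--> C
C --q--> C
C --p--> C
C --q--> C
C --p--> C
C --p--> C
C --q--> C
C --q--> C
C --p--> C
C --p--> C
C --q--> C
C --p--> C
C --p--> C
C --p--> C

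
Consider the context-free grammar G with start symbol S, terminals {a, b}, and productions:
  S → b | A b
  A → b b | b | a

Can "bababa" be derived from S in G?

no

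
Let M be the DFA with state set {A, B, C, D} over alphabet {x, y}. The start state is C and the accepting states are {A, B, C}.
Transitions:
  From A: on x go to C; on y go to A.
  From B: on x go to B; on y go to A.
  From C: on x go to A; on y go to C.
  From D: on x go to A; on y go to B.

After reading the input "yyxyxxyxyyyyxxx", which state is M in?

C --y--> C
C --y--> C
C --x--> A
A --y--> A
A --x--> C
C --x--> A
A --y--> A
A --x--> C
C --y--> C
C --y--> C
C --y--> C
C --y--> C
C --x--> A
A --x--> C
C --x--> A

A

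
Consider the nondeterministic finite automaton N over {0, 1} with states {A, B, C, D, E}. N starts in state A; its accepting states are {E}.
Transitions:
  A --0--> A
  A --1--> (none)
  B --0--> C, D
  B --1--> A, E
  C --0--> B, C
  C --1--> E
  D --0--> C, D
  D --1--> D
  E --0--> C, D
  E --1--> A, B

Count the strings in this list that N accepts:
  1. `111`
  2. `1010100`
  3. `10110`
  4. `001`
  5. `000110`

0

`111`: rejected
`1010100`: rejected
`10110`: rejected
`001`: rejected
`000110`: rejected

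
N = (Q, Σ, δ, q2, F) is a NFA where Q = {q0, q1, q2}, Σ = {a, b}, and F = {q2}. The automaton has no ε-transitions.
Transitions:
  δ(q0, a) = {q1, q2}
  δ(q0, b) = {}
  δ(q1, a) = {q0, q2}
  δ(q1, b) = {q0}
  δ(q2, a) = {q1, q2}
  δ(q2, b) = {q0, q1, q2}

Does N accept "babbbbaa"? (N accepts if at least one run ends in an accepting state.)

Start: {q2}
read b: {q0, q1, q2}
read a: {q0, q1, q2}
read b: {q0, q1, q2}
read b: {q0, q1, q2}
read b: {q0, q1, q2}
read b: {q0, q1, q2}
read a: {q0, q1, q2}
read a: {q0, q1, q2}
Reachable ∩ accepting = {q2} — nonempty.

accepted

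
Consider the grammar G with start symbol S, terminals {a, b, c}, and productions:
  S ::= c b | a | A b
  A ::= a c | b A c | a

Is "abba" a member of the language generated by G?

no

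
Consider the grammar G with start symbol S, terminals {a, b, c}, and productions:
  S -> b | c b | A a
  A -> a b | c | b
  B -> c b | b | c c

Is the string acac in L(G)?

no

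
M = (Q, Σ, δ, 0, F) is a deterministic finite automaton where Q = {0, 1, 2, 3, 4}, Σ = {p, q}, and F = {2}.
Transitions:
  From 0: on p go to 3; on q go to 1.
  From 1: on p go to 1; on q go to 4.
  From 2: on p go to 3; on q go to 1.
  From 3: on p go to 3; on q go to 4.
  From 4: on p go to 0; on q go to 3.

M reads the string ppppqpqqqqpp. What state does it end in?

0 --p--> 3
3 --p--> 3
3 --p--> 3
3 --p--> 3
3 --q--> 4
4 --p--> 0
0 --q--> 1
1 --q--> 4
4 --q--> 3
3 --q--> 4
4 --p--> 0
0 --p--> 3

3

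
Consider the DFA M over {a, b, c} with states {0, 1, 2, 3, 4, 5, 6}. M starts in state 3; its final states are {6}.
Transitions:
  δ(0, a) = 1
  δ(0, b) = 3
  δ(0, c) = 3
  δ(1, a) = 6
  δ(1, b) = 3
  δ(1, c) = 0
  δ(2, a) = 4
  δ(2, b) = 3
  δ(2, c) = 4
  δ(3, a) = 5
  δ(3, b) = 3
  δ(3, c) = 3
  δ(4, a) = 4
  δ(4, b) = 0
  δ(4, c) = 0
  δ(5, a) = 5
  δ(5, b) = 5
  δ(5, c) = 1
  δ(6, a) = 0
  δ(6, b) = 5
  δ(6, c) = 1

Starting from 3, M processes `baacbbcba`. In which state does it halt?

3 --b--> 3
3 --a--> 5
5 --a--> 5
5 --c--> 1
1 --b--> 3
3 --b--> 3
3 --c--> 3
3 --b--> 3
3 --a--> 5

5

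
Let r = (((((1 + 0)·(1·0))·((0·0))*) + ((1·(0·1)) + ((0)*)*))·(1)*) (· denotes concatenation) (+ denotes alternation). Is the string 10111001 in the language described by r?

no

No split of 10111001 into u·v has ((((1+0)·(1·0))·((0·0))*)+((1·(0·1))+((0)*)*)) matching u and (1)* matching v.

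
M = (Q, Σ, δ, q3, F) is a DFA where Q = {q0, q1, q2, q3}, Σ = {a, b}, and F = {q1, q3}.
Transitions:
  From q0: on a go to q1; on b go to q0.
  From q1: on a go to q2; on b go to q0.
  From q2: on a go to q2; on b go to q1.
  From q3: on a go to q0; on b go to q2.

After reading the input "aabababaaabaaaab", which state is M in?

q1

q3 --a--> q0
q0 --a--> q1
q1 --b--> q0
q0 --a--> q1
q1 --b--> q0
q0 --a--> q1
q1 --b--> q0
q0 --a--> q1
q1 --a--> q2
q2 --a--> q2
q2 --b--> q1
q1 --a--> q2
q2 --a--> q2
q2 --a--> q2
q2 --a--> q2
q2 --b--> q1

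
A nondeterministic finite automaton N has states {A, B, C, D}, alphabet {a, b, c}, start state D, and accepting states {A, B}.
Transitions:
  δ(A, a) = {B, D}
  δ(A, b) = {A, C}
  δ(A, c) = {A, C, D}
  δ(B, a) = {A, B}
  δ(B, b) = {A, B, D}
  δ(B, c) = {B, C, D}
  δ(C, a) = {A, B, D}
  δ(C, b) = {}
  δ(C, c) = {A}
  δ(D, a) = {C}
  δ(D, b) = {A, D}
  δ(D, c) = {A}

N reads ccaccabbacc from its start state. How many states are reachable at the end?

4

Start: {D}
read c: {A}
read c: {A, C, D}
read a: {A, B, C, D}
read c: {A, B, C, D}
read c: {A, B, C, D}
read a: {A, B, C, D}
read b: {A, B, C, D}
read b: {A, B, C, D}
read a: {A, B, C, D}
read c: {A, B, C, D}
read c: {A, B, C, D}
Final reachable set {A, B, C, D} has 4 states.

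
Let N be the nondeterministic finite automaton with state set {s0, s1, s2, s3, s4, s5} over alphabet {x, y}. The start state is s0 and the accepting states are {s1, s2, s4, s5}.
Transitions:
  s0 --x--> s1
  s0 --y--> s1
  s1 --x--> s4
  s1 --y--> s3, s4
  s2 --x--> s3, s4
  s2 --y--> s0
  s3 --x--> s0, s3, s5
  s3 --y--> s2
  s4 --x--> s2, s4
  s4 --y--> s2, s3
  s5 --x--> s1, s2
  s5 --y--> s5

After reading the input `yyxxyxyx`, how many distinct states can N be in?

Start: {s0}
read y: {s1}
read y: {s3, s4}
read x: {s0, s2, s3, s4, s5}
read x: {s0, s1, s2, s3, s4, s5}
read y: {s0, s1, s2, s3, s4, s5}
read x: {s0, s1, s2, s3, s4, s5}
read y: {s0, s1, s2, s3, s4, s5}
read x: {s0, s1, s2, s3, s4, s5}
Final reachable set {s0, s1, s2, s3, s4, s5} has 6 states.

6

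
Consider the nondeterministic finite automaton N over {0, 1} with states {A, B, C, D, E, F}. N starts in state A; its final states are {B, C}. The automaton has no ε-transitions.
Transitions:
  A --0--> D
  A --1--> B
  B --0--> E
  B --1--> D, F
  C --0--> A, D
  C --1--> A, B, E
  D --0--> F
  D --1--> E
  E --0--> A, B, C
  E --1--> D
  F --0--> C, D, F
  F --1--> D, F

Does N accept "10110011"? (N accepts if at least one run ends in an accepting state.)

Start: {A}
read 1: {B}
read 0: {E}
read 1: {D}
read 1: {E}
read 0: {A, B, C}
read 0: {A, D, E}
read 1: {B, D, E}
read 1: {D, E, F}
Reachable ∩ accepting = {} — empty.

rejected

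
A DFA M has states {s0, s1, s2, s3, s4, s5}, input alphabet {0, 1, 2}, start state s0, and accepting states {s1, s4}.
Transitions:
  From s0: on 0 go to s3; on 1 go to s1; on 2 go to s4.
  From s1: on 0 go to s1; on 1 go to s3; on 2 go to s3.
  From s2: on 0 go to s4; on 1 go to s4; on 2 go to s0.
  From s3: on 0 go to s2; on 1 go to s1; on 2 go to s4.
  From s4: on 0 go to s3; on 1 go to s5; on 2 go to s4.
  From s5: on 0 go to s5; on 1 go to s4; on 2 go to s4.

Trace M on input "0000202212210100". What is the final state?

s0 --0--> s3
s3 --0--> s2
s2 --0--> s4
s4 --0--> s3
s3 --2--> s4
s4 --0--> s3
s3 --2--> s4
s4 --2--> s4
s4 --1--> s5
s5 --2--> s4
s4 --2--> s4
s4 --1--> s5
s5 --0--> s5
s5 --1--> s4
s4 --0--> s3
s3 --0--> s2

s2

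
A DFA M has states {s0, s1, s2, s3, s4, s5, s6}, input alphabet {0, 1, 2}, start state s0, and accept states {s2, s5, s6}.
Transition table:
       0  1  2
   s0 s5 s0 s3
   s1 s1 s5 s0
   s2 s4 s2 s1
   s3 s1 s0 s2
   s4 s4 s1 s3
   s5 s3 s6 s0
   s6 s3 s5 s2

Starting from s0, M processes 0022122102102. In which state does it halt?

s0

s0 --0--> s5
s5 --0--> s3
s3 --2--> s2
s2 --2--> s1
s1 --1--> s5
s5 --2--> s0
s0 --2--> s3
s3 --1--> s0
s0 --0--> s5
s5 --2--> s0
s0 --1--> s0
s0 --0--> s5
s5 --2--> s0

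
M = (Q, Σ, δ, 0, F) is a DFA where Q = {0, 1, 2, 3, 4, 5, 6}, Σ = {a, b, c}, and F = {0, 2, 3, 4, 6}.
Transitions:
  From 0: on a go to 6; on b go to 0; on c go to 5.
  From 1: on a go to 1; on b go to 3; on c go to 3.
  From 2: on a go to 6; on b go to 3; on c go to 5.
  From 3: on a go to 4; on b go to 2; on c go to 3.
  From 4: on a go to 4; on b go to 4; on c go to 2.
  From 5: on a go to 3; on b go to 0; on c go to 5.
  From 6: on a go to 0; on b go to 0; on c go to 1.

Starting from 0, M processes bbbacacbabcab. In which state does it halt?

0 --b--> 0
0 --b--> 0
0 --b--> 0
0 --a--> 6
6 --c--> 1
1 --a--> 1
1 --c--> 3
3 --b--> 2
2 --a--> 6
6 --b--> 0
0 --c--> 5
5 --a--> 3
3 --b--> 2

2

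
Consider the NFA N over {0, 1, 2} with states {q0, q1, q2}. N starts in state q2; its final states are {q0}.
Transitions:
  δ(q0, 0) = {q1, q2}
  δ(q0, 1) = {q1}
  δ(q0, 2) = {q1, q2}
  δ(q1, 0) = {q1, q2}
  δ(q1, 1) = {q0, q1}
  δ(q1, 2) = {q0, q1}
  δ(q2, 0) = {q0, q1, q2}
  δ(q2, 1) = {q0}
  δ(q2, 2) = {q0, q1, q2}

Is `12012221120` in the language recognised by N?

accepted

Start: {q2}
read 1: {q0}
read 2: {q1, q2}
read 0: {q0, q1, q2}
read 1: {q0, q1}
read 2: {q0, q1, q2}
read 2: {q0, q1, q2}
read 2: {q0, q1, q2}
read 1: {q0, q1}
read 1: {q0, q1}
read 2: {q0, q1, q2}
read 0: {q0, q1, q2}
Reachable ∩ accepting = {q0} — nonempty.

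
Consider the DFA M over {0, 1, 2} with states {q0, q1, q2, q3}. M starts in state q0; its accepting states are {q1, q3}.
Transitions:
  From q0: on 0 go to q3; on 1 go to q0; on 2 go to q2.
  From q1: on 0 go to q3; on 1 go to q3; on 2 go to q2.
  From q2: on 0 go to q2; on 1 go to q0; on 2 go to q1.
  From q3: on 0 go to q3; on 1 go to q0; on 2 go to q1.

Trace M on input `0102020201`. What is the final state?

q0

q0 --0--> q3
q3 --1--> q0
q0 --0--> q3
q3 --2--> q1
q1 --0--> q3
q3 --2--> q1
q1 --0--> q3
q3 --2--> q1
q1 --0--> q3
q3 --1--> q0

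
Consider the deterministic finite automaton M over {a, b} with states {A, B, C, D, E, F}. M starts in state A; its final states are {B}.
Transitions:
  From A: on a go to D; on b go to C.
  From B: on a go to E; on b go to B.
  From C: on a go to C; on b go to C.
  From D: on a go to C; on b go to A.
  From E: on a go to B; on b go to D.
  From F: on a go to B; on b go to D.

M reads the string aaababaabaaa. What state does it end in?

C

A --a--> D
D --a--> C
C --a--> C
C --b--> C
C --a--> C
C --b--> C
C --a--> C
C --a--> C
C --b--> C
C --a--> C
C --a--> C
C --a--> C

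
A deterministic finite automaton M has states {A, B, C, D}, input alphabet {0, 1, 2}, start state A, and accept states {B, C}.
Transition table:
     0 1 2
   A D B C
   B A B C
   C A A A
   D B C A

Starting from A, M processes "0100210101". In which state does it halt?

A --0--> D
D --1--> C
C --0--> A
A --0--> D
D --2--> A
A --1--> B
B --0--> A
A --1--> B
B --0--> A
A --1--> B

B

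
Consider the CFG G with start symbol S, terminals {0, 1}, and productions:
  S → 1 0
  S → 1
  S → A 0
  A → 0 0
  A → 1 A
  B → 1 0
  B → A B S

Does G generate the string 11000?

S ⇒ A0 ⇒ 1A0 ⇒ 11A0 ⇒ 11000

yes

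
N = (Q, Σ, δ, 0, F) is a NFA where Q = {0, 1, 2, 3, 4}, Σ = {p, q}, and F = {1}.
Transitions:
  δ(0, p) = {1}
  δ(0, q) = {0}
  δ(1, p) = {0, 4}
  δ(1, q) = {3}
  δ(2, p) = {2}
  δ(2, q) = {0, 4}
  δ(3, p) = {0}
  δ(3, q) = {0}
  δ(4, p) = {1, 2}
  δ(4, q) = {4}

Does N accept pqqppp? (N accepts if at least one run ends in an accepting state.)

accepted

Start: {0}
read p: {1}
read q: {3}
read q: {0}
read p: {1}
read p: {0, 4}
read p: {1, 2}
Reachable ∩ accepting = {1} — nonempty.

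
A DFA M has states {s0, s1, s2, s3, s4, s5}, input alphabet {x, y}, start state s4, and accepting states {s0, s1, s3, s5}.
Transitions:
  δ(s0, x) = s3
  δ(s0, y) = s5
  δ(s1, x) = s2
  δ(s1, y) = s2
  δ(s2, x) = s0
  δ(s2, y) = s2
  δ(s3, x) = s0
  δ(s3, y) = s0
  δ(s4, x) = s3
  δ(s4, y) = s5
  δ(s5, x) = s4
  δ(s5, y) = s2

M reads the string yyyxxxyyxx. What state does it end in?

s4 --y--> s5
s5 --y--> s2
s2 --y--> s2
s2 --x--> s0
s0 --x--> s3
s3 --x--> s0
s0 --y--> s5
s5 --y--> s2
s2 --x--> s0
s0 --x--> s3

s3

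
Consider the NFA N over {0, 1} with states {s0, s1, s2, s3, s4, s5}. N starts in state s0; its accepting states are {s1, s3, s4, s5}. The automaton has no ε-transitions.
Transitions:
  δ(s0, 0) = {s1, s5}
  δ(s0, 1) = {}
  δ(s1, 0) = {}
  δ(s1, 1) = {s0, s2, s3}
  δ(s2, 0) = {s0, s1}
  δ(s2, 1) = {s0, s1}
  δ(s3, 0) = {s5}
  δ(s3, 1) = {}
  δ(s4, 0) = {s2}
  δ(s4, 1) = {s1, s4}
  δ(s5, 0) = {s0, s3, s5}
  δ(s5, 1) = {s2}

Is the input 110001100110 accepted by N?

Start: {s0}
read 1: {}
The reachable set is empty and stays empty for the remaining 11 symbols.
Reachable ∩ accepting = {} — empty.

rejected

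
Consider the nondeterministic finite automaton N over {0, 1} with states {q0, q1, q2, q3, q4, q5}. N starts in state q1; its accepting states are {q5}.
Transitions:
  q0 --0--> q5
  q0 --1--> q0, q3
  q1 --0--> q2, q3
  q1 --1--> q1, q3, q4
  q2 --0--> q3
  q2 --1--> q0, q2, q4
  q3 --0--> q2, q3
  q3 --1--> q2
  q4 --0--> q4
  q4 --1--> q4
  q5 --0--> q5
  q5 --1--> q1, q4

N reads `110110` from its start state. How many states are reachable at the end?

4

Start: {q1}
read 1: {q1, q3, q4}
read 1: {q1, q2, q3, q4}
read 0: {q2, q3, q4}
read 1: {q0, q2, q4}
read 1: {q0, q2, q3, q4}
read 0: {q2, q3, q4, q5}
Final reachable set {q2, q3, q4, q5} has 4 states.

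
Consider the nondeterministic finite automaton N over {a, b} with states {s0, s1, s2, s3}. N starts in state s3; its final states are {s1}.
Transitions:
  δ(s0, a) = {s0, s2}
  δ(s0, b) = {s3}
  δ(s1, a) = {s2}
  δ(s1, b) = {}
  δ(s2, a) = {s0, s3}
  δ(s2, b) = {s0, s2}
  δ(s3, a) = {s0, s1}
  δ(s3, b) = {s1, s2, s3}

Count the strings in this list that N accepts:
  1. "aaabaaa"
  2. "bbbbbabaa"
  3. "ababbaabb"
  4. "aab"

3

"aaabaaa": accepted
"bbbbbabaa": accepted
"ababbaabb": accepted
"aab": rejected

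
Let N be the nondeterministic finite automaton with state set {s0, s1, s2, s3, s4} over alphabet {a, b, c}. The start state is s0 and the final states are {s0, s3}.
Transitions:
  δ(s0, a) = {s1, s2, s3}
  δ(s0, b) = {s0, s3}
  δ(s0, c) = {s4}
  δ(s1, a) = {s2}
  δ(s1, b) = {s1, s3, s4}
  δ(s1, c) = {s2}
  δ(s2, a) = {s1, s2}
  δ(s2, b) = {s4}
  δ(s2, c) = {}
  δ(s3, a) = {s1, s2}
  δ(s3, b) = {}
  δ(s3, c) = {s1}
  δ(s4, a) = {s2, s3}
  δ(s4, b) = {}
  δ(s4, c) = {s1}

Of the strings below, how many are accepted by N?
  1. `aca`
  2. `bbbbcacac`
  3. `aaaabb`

`aca`: rejected
`bbbbcacac`: rejected
`aaaabb`: accepted

1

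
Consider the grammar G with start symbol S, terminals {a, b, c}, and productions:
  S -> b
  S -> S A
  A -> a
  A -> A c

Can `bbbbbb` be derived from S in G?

no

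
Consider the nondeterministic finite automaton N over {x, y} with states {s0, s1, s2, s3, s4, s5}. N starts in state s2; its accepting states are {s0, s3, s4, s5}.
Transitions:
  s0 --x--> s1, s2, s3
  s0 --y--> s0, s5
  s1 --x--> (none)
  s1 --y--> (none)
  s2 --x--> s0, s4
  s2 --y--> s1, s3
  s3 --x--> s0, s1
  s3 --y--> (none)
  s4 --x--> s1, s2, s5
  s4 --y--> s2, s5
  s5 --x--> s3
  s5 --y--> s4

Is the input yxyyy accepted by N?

Start: {s2}
read y: {s1, s3}
read x: {s0, s1}
read y: {s0, s5}
read y: {s0, s4, s5}
read y: {s0, s2, s4, s5}
Reachable ∩ accepting = {s0, s4, s5} — nonempty.

accepted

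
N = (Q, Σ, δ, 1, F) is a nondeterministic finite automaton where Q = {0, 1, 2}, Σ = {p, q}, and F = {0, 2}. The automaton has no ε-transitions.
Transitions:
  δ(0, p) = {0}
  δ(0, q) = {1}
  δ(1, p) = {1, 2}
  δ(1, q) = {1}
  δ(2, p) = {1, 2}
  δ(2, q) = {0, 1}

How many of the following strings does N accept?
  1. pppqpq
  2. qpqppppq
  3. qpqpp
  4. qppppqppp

4

pppqpq: accepted
qpqppppq: accepted
qpqpp: accepted
qppppqppp: accepted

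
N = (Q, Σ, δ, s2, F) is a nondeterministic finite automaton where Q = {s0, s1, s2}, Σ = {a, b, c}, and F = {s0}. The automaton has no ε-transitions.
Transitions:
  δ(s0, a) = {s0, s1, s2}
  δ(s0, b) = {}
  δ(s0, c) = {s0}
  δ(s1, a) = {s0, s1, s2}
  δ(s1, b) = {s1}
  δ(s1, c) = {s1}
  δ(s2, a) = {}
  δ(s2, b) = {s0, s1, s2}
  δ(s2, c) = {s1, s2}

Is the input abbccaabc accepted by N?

Start: {s2}
read a: {}
The reachable set is empty and stays empty for the remaining 8 symbols.
Reachable ∩ accepting = {} — empty.

rejected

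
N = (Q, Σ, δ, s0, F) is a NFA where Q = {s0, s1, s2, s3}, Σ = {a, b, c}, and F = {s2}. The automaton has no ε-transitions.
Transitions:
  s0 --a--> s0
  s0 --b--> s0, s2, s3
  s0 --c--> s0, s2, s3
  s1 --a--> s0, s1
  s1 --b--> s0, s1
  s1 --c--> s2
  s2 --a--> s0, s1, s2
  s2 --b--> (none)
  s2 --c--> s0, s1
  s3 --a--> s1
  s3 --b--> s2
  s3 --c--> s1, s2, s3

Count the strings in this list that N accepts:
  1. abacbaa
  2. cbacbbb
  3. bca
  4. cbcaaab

abacbaa: accepted
cbacbbb: accepted
bca: accepted
cbcaaab: accepted

4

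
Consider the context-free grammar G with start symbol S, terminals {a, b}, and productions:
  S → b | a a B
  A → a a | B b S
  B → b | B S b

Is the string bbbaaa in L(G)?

no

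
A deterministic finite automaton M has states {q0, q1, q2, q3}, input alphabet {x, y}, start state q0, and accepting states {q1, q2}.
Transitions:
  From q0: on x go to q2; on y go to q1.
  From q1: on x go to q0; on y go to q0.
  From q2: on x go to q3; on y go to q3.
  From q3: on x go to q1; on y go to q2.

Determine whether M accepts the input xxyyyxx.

accepted

q0 --x--> q2
q2 --x--> q3
q3 --y--> q2
q2 --y--> q3
q3 --y--> q2
q2 --x--> q3
q3 --x--> q1
End in state q1, which is an accepting state.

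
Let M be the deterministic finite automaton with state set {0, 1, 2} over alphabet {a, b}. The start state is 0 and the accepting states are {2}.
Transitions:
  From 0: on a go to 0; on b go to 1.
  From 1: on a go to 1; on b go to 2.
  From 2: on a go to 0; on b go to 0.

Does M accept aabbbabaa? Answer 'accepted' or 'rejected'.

rejected

0 --a--> 0
0 --a--> 0
0 --b--> 1
1 --b--> 2
2 --b--> 0
0 --a--> 0
0 --b--> 1
1 --a--> 1
1 --a--> 1
End in state 1, which is not an accepting state.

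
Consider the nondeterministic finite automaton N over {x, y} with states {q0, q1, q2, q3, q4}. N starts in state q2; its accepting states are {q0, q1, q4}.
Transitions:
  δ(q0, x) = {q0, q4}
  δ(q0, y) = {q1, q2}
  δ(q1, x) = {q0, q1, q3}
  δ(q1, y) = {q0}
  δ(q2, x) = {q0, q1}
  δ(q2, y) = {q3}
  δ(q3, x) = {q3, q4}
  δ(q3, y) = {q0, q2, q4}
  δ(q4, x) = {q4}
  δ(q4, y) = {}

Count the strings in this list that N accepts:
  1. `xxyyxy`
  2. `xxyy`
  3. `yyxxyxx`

3

`xxyyxy`: accepted
`xxyy`: accepted
`yyxxyxx`: accepted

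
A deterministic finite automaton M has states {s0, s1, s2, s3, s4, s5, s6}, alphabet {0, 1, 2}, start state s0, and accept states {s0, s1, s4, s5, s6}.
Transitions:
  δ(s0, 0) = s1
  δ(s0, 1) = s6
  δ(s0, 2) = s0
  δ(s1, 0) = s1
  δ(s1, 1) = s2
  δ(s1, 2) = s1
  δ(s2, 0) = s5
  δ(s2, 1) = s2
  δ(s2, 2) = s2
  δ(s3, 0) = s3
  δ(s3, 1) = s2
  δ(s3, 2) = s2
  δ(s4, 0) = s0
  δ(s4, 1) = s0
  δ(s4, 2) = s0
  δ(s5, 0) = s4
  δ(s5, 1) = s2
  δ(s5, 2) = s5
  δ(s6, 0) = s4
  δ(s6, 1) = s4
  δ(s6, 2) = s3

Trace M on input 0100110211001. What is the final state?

s2

s0 --0--> s1
s1 --1--> s2
s2 --0--> s5
s5 --0--> s4
s4 --1--> s0
s0 --1--> s6
s6 --0--> s4
s4 --2--> s0
s0 --1--> s6
s6 --1--> s4
s4 --0--> s0
s0 --0--> s1
s1 --1--> s2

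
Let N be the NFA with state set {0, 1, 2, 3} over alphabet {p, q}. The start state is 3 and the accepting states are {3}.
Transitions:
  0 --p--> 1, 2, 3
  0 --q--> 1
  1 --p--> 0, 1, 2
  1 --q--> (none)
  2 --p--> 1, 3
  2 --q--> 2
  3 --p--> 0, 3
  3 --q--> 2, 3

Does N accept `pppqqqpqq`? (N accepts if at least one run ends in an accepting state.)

Start: {3}
read p: {0, 3}
read p: {0, 1, 2, 3}
read p: {0, 1, 2, 3}
read q: {1, 2, 3}
read q: {2, 3}
read q: {2, 3}
read p: {0, 1, 3}
read q: {1, 2, 3}
read q: {2, 3}
Reachable ∩ accepting = {3} — nonempty.

accepted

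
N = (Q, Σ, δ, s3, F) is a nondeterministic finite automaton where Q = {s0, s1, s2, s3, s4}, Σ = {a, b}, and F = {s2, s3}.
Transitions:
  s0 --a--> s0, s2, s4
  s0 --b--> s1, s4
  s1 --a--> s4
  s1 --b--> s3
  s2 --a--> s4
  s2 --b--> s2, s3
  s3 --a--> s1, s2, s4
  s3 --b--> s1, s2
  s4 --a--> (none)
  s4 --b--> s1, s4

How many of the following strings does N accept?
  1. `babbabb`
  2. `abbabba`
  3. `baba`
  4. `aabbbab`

`babbabb`: accepted
`abbabba`: accepted
`baba`: rejected
`aabbbab`: accepted

3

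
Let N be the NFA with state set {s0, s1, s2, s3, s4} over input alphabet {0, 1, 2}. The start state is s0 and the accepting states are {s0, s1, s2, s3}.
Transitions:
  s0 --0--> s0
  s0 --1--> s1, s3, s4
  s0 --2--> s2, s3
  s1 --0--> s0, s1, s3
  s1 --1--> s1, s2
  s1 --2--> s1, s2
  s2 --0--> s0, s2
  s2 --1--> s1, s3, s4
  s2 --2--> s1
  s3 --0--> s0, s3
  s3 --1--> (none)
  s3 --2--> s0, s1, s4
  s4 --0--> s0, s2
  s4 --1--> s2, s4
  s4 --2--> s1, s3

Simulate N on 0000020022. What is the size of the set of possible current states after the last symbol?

5

Start: {s0}
read 0: {s0}
read 0: {s0}
read 0: {s0}
read 0: {s0}
read 0: {s0}
read 2: {s2, s3}
read 0: {s0, s2, s3}
read 0: {s0, s2, s3}
read 2: {s0, s1, s2, s3, s4}
read 2: {s0, s1, s2, s3, s4}
Final reachable set {s0, s1, s2, s3, s4} has 5 states.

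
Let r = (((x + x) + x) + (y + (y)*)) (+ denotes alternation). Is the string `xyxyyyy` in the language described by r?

Neither ((x+x)+x) nor (y+(y)*) matches xyxyyyy.

no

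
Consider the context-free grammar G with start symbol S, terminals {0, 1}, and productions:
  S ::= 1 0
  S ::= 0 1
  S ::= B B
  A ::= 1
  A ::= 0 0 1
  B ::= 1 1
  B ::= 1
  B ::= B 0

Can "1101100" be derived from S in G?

yes

S ⇒ BB ⇒ B0B ⇒ 110B ⇒ 110B0 ⇒ 110B00 ⇒ 1101100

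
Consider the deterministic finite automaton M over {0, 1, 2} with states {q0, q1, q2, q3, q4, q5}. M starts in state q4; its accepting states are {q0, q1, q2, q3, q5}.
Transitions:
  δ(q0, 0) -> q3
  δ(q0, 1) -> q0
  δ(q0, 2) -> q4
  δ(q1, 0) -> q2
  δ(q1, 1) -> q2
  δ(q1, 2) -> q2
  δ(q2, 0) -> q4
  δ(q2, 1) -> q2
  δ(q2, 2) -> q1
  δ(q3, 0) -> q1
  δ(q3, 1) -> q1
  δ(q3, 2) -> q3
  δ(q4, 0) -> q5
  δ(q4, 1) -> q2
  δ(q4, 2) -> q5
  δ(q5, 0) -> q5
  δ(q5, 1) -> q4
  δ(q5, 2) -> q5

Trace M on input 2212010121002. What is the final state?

q5

q4 --2--> q5
q5 --2--> q5
q5 --1--> q4
q4 --2--> q5
q5 --0--> q5
q5 --1--> q4
q4 --0--> q5
q5 --1--> q4
q4 --2--> q5
q5 --1--> q4
q4 --0--> q5
q5 --0--> q5
q5 --2--> q5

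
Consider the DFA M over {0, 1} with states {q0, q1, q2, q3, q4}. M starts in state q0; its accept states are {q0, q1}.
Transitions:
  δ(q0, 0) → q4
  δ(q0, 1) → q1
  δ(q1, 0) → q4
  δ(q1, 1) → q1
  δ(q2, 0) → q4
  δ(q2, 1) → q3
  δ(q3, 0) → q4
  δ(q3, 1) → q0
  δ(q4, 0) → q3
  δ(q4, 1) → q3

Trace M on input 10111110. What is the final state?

q4

q0 --1--> q1
q1 --0--> q4
q4 --1--> q3
q3 --1--> q0
q0 --1--> q1
q1 --1--> q1
q1 --1--> q1
q1 --0--> q4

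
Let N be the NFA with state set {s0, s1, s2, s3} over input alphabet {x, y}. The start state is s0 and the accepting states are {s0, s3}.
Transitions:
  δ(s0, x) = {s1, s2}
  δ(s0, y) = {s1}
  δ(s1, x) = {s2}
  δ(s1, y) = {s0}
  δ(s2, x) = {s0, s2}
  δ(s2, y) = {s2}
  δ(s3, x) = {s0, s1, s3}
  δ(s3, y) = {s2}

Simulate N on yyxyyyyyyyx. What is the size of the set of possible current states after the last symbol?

3

Start: {s0}
read y: {s1}
read y: {s0}
read x: {s1, s2}
read y: {s0, s2}
read y: {s1, s2}
read y: {s0, s2}
read y: {s1, s2}
read y: {s0, s2}
read y: {s1, s2}
read y: {s0, s2}
read x: {s0, s1, s2}
Final reachable set {s0, s1, s2} has 3 states.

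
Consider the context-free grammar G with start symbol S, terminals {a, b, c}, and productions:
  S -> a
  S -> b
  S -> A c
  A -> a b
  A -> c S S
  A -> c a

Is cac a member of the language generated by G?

S ⇒ Ac ⇒ cac

yes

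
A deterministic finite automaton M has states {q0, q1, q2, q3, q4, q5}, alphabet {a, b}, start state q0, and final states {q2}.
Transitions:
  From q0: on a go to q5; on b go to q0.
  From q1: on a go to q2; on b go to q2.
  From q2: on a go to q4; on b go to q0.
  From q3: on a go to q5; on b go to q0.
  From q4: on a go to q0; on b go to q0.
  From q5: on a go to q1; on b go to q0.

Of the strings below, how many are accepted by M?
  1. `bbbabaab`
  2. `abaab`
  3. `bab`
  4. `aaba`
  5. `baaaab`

`bbbabaab`: accepted
`abaab`: accepted
`bab`: rejected
`aaba`: rejected
`baaaab`: rejected

2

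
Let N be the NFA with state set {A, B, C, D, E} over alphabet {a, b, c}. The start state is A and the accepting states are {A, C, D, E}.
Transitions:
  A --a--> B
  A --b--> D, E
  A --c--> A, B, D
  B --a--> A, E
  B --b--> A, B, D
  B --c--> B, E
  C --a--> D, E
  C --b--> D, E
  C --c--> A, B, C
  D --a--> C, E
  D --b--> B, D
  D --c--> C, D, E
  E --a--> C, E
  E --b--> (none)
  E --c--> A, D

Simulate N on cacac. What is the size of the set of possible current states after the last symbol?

Start: {A}
read c: {A, B, D}
read a: {A, B, C, E}
read c: {A, B, C, D, E}
read a: {A, B, C, D, E}
read c: {A, B, C, D, E}
Final reachable set {A, B, C, D, E} has 5 states.

5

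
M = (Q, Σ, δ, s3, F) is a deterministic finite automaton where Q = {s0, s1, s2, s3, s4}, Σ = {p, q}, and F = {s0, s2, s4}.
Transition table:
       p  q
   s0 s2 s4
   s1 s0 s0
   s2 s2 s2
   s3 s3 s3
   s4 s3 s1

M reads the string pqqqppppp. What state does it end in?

s3 --p--> s3
s3 --q--> s3
s3 --q--> s3
s3 --q--> s3
s3 --p--> s3
s3 --p--> s3
s3 --p--> s3
s3 --p--> s3
s3 --p--> s3

s3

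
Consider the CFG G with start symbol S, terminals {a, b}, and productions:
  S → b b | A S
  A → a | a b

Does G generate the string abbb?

yes

S ⇒ AS ⇒ abS ⇒ abbb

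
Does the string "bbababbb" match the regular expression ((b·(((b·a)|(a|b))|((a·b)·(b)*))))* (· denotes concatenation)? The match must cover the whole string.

Split into 3 pieces bba · bab · bb; each matches (b·(((b·a)|(a|b))|((a·b)·(b)*))).

yes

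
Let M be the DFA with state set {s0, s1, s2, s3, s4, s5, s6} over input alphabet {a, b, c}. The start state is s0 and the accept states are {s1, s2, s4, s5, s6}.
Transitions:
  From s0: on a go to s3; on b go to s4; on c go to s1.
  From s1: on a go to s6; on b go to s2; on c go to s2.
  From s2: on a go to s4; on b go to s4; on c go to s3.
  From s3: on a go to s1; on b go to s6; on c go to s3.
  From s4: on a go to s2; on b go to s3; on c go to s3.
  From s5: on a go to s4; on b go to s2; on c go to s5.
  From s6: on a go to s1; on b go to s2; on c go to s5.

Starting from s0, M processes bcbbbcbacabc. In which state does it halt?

s0 --b--> s4
s4 --c--> s3
s3 --b--> s6
s6 --b--> s2
s2 --b--> s4
s4 --c--> s3
s3 --b--> s6
s6 --a--> s1
s1 --c--> s2
s2 --a--> s4
s4 --b--> s3
s3 --c--> s3

s3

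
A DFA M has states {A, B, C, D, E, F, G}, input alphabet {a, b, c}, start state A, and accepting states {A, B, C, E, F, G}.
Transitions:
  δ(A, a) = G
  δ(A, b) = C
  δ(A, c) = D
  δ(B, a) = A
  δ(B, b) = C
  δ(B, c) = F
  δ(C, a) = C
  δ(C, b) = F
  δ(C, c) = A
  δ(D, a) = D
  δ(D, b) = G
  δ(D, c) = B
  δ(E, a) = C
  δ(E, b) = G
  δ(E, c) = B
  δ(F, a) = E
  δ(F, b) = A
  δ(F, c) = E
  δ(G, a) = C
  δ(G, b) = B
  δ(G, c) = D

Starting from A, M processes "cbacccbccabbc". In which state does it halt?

A --c--> D
D --b--> G
G --a--> C
C --c--> A
A --c--> D
D --c--> B
B --b--> C
C --c--> A
A --c--> D
D --a--> D
D --b--> G
G --b--> B
B --c--> F

F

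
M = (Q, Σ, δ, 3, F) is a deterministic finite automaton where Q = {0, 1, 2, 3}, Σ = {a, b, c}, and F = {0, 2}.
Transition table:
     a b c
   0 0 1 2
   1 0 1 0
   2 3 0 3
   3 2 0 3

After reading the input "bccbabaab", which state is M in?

3 --b--> 0
0 --c--> 2
2 --c--> 3
3 --b--> 0
0 --a--> 0
0 --b--> 1
1 --a--> 0
0 --a--> 0
0 --b--> 1

1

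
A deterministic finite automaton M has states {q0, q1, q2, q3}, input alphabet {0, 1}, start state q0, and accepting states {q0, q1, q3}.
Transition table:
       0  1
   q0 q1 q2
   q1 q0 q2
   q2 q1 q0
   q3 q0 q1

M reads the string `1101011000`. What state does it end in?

q1

q0 --1--> q2
q2 --1--> q0
q0 --0--> q1
q1 --1--> q2
q2 --0--> q1
q1 --1--> q2
q2 --1--> q0
q0 --0--> q1
q1 --0--> q0
q0 --0--> q1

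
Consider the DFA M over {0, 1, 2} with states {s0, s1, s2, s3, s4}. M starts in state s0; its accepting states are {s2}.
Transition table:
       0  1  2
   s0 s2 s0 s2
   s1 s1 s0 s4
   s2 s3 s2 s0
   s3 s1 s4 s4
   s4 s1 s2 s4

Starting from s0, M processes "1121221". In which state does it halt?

s0 --1--> s0
s0 --1--> s0
s0 --2--> s2
s2 --1--> s2
s2 --2--> s0
s0 --2--> s2
s2 --1--> s2

s2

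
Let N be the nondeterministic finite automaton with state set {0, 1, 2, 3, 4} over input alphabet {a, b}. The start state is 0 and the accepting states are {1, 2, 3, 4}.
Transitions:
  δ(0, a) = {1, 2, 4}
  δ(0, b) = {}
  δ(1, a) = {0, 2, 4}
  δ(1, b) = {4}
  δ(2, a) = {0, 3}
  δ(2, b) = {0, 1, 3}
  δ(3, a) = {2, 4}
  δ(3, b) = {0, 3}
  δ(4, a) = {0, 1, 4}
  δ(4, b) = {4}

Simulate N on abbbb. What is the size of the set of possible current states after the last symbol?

Start: {0}
read a: {1, 2, 4}
read b: {0, 1, 3, 4}
read b: {0, 3, 4}
read b: {0, 3, 4}
read b: {0, 3, 4}
Final reachable set {0, 3, 4} has 3 states.

3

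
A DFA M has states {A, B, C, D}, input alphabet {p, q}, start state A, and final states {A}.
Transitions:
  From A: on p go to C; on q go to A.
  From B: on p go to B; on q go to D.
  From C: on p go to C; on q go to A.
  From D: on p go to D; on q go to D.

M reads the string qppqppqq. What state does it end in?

A

A --q--> A
A --p--> C
C --p--> C
C --q--> A
A --p--> C
C --p--> C
C --q--> A
A --q--> A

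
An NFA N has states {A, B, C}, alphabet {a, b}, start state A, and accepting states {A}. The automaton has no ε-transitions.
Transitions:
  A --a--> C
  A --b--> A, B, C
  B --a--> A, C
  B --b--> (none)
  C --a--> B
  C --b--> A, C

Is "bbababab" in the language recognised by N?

Start: {A}
read b: {A, B, C}
read b: {A, B, C}
read a: {A, B, C}
read b: {A, B, C}
read a: {A, B, C}
read b: {A, B, C}
read a: {A, B, C}
read b: {A, B, C}
Reachable ∩ accepting = {A} — nonempty.

accepted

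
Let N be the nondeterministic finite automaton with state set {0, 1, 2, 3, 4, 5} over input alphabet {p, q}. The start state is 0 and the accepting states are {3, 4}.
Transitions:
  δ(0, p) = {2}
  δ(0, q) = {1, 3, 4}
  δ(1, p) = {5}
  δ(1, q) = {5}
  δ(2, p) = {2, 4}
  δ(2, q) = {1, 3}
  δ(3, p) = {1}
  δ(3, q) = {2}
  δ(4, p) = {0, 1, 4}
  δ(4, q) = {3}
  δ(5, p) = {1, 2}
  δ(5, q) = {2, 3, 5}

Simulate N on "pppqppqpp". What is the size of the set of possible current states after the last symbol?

5

Start: {0}
read p: {2}
read p: {2, 4}
read p: {0, 1, 2, 4}
read q: {1, 3, 4, 5}
read p: {0, 1, 2, 4, 5}
read p: {0, 1, 2, 4, 5}
read q: {1, 2, 3, 4, 5}
read p: {0, 1, 2, 4, 5}
read p: {0, 1, 2, 4, 5}
Final reachable set {0, 1, 2, 4, 5} has 5 states.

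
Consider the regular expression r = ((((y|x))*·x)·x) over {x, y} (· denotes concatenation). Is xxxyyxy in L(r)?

no

No split of xxxyyxy into u·v has (((y|x))*·x) matching u and x matching v.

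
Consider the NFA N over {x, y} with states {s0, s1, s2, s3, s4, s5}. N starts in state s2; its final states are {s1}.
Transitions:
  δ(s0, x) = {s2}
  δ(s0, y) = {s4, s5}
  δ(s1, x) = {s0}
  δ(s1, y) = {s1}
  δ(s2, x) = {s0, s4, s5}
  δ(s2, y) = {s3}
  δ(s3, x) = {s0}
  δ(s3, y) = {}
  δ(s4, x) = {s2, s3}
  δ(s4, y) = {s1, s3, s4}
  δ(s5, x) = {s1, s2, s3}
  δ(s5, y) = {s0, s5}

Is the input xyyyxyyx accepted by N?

Start: {s2}
read x: {s0, s4, s5}
read y: {s0, s1, s3, s4, s5}
read y: {s0, s1, s3, s4, s5}
read y: {s0, s1, s3, s4, s5}
read x: {s0, s1, s2, s3}
read y: {s1, s3, s4, s5}
read y: {s0, s1, s3, s4, s5}
read x: {s0, s1, s2, s3}
Reachable ∩ accepting = {s1} — nonempty.

accepted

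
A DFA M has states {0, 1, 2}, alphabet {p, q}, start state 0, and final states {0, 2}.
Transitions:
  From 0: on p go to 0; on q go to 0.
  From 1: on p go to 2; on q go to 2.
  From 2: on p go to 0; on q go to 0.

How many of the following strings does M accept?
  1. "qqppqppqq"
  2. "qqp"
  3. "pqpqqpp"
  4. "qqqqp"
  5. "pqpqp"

"qqppqppqq": accepted
"qqp": accepted
"pqpqqpp": accepted
"qqqqp": accepted
"pqpqp": accepted

5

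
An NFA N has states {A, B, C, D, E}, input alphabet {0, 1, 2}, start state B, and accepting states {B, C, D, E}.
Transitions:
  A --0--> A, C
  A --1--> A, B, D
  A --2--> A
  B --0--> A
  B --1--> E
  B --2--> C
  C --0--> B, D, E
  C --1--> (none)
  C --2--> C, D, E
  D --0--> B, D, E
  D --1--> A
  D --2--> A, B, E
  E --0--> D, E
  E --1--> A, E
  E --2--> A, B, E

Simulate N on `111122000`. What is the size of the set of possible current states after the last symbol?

Start: {B}
read 1: {E}
read 1: {A, E}
read 1: {A, B, D, E}
read 1: {A, B, D, E}
read 2: {A, B, C, E}
read 2: {A, B, C, D, E}
read 0: {A, B, C, D, E}
read 0: {A, B, C, D, E}
read 0: {A, B, C, D, E}
Final reachable set {A, B, C, D, E} has 5 states.

5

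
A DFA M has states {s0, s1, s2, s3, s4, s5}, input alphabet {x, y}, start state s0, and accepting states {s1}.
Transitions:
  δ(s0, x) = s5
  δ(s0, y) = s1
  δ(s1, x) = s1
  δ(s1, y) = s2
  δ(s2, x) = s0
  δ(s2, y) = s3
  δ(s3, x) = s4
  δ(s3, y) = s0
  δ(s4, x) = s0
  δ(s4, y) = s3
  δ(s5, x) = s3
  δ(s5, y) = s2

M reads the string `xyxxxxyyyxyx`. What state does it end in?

s0

s0 --x--> s5
s5 --y--> s2
s2 --x--> s0
s0 --x--> s5
s5 --x--> s3
s3 --x--> s4
s4 --y--> s3
s3 --y--> s0
s0 --y--> s1
s1 --x--> s1
s1 --y--> s2
s2 --x--> s0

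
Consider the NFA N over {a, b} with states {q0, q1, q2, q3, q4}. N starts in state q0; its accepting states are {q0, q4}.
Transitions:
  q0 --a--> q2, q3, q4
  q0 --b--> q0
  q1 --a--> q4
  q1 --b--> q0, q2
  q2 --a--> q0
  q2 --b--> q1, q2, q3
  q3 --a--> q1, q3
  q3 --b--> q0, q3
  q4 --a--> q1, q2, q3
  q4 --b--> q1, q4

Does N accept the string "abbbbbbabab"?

Start: {q0}
read a: {q2, q3, q4}
read b: {q0, q1, q2, q3, q4}
read b: {q0, q1, q2, q3, q4}
read b: {q0, q1, q2, q3, q4}
read b: {q0, q1, q2, q3, q4}
read b: {q0, q1, q2, q3, q4}
read b: {q0, q1, q2, q3, q4}
read a: {q0, q1, q2, q3, q4}
read b: {q0, q1, q2, q3, q4}
read a: {q0, q1, q2, q3, q4}
read b: {q0, q1, q2, q3, q4}
Reachable ∩ accepting = {q0, q4} — nonempty.

accepted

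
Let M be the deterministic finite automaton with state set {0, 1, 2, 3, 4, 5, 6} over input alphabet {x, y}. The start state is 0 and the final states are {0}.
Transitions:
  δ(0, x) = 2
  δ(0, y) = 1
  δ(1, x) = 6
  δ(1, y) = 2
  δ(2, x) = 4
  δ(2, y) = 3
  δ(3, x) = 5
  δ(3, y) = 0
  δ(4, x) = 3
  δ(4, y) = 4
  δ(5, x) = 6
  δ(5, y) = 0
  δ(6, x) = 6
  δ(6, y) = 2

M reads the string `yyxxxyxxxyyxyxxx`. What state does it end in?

0 --y--> 1
1 --y--> 2
2 --x--> 4
4 --x--> 3
3 --x--> 5
5 --y--> 0
0 --x--> 2
2 --x--> 4
4 --x--> 3
3 --y--> 0
0 --y--> 1
1 --x--> 6
6 --y--> 2
2 --x--> 4
4 --x--> 3
3 --x--> 5

5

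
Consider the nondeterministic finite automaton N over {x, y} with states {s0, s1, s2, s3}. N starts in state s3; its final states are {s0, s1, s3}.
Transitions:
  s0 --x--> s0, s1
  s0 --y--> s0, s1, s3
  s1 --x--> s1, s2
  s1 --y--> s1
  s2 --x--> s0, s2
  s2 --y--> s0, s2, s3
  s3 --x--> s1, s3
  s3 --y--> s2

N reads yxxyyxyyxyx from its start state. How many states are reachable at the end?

4

Start: {s3}
read y: {s2}
read x: {s0, s2}
read x: {s0, s1, s2}
read y: {s0, s1, s2, s3}
read y: {s0, s1, s2, s3}
read x: {s0, s1, s2, s3}
read y: {s0, s1, s2, s3}
read y: {s0, s1, s2, s3}
read x: {s0, s1, s2, s3}
read y: {s0, s1, s2, s3}
read x: {s0, s1, s2, s3}
Final reachable set {s0, s1, s2, s3} has 4 states.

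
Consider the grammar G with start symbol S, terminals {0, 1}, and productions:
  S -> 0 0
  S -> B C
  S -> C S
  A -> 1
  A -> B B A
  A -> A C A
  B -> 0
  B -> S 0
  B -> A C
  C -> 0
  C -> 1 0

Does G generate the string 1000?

S ⇒ CS ⇒ 10S ⇒ 1000

yes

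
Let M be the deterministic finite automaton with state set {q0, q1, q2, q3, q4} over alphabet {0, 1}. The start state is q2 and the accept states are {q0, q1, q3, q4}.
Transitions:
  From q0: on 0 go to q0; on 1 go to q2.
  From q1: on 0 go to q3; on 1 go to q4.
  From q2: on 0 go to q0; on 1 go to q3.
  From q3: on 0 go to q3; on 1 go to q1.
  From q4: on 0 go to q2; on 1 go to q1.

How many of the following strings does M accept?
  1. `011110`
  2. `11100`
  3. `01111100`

`011110`: rejected
`11100`: accepted
`01111100`: accepted

2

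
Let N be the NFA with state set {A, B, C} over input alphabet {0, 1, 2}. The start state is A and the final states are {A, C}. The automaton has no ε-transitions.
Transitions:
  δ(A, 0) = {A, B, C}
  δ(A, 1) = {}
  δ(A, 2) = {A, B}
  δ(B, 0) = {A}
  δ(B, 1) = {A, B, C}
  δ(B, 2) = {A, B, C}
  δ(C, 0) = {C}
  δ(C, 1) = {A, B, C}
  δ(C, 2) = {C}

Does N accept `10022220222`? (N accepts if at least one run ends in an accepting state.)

rejected

Start: {A}
read 1: {}
The reachable set is empty and stays empty for the remaining 10 symbols.
Reachable ∩ accepting = {} — empty.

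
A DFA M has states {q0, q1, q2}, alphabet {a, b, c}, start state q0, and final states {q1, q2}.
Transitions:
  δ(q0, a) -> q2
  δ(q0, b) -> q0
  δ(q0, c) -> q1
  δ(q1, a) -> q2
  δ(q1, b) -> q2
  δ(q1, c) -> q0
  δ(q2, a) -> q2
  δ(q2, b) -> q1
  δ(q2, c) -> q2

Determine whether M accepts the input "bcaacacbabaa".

accepted

q0 --b--> q0
q0 --c--> q1
q1 --a--> q2
q2 --a--> q2
q2 --c--> q2
q2 --a--> q2
q2 --c--> q2
q2 --b--> q1
q1 --a--> q2
q2 --b--> q1
q1 --a--> q2
q2 --a--> q2
End in state q2, which is an accepting state.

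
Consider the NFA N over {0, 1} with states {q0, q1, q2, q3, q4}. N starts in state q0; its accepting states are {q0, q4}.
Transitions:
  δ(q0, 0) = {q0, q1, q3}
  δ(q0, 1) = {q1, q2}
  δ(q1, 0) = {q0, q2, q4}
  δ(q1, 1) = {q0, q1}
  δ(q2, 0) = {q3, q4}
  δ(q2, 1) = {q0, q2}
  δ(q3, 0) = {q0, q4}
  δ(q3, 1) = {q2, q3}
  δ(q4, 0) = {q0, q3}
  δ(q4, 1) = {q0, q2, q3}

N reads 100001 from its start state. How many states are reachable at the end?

4

Start: {q0}
read 1: {q1, q2}
read 0: {q0, q2, q3, q4}
read 0: {q0, q1, q3, q4}
read 0: {q0, q1, q2, q3, q4}
read 0: {q0, q1, q2, q3, q4}
read 1: {q0, q1, q2, q3}
Final reachable set {q0, q1, q2, q3} has 4 states.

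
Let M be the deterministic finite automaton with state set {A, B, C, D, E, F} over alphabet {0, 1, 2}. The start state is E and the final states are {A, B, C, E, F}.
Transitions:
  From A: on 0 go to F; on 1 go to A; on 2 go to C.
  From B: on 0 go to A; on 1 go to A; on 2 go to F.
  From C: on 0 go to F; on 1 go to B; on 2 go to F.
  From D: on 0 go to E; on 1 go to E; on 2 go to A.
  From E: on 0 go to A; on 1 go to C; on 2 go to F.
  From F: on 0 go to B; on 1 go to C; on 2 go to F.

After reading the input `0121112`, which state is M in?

E --0--> A
A --1--> A
A --2--> C
C --1--> B
B --1--> A
A --1--> A
A --2--> C

C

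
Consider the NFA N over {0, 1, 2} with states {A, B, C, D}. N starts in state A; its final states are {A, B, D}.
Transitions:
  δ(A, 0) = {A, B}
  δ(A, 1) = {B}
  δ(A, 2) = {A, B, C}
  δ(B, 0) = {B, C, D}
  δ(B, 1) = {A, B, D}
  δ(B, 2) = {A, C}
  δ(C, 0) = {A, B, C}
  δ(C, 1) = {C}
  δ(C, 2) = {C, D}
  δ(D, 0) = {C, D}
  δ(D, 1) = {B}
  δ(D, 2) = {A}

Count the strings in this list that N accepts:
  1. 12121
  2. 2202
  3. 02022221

3

12121: accepted
2202: accepted
02022221: accepted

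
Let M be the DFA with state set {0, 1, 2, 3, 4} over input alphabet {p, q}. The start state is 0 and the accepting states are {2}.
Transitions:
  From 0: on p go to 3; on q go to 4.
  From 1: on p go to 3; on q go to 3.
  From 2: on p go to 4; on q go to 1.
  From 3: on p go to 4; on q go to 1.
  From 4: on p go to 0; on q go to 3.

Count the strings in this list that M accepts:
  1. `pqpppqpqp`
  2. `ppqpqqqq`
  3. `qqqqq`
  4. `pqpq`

`pqpppqpqp`: rejected
`ppqpqqqq`: rejected
`qqqqq`: rejected
`pqpq`: rejected

0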